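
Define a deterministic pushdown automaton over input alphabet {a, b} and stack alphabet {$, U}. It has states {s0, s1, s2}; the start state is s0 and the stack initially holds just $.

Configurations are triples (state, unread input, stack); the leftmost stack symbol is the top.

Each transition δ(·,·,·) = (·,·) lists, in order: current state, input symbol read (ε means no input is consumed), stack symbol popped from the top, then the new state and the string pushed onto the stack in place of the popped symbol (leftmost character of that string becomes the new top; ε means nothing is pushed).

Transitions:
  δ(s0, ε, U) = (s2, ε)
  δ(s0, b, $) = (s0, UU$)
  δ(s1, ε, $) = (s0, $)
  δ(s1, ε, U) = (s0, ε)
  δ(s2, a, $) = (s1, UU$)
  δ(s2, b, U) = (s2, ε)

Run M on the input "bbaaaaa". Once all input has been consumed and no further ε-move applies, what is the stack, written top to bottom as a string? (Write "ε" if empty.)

(s0, bbaaaaa, $)
  read b, top $: go to s0, push UU$ → (s0, baaaaa, UU$)
  ε-move, top U: go to s2, push ε → (s2, baaaaa, U$)
  read b, top U: go to s2, push ε → (s2, aaaaa, $)
  read a, top $: go to s1, push UU$ → (s1, aaaa, UU$)
  ε-move, top U: go to s0, push ε → (s0, aaaa, U$)
  ε-move, top U: go to s2, push ε → (s2, aaaa, $)
  read a, top $: go to s1, push UU$ → (s1, aaa, UU$)
  ε-move, top U: go to s0, push ε → (s0, aaa, U$)
  ε-move, top U: go to s2, push ε → (s2, aaa, $)
  read a, top $: go to s1, push UU$ → (s1, aa, UU$)
  ε-move, top U: go to s0, push ε → (s0, aa, U$)
  ε-move, top U: go to s2, push ε → (s2, aa, $)
  read a, top $: go to s1, push UU$ → (s1, a, UU$)
  ε-move, top U: go to s0, push ε → (s0, a, U$)
  ε-move, top U: go to s2, push ε → (s2, a, $)
  read a, top $: go to s1, push UU$ → (s1, ε, UU$)
  ε-move, top U: go to s0, push ε → (s0, ε, U$)
  ε-move, top U: go to s2, push ε → (s2, ε, $)
All input consumed in state s2 with stack $.

$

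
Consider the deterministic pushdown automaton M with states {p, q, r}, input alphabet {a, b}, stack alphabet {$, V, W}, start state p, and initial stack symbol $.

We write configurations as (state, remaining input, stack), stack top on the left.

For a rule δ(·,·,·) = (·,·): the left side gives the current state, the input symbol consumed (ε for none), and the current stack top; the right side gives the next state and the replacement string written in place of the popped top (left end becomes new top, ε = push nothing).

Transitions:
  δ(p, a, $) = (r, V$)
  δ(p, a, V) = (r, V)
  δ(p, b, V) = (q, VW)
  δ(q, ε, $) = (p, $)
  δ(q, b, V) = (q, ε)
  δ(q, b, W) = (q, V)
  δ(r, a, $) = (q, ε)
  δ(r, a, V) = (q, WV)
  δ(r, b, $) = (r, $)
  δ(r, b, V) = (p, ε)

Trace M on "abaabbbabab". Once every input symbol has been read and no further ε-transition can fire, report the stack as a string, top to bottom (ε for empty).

(p, abaabbbabab, $) ⊢ (r, baabbbabab, V$) ⊢ (p, aabbbabab, $) ⊢ (r, abbbabab, V$) ⊢ (q, bbbabab, WV$) ⊢ (q, bbabab, VV$) ⊢ (q, babab, V$) ⊢ (q, abab, $) ⊢ (p, abab, $) ⊢ (r, bab, V$) ⊢ (p, ab, $) ⊢ (r, b, V$) ⊢ (p, ε, $)
All input consumed in state p with stack $.

$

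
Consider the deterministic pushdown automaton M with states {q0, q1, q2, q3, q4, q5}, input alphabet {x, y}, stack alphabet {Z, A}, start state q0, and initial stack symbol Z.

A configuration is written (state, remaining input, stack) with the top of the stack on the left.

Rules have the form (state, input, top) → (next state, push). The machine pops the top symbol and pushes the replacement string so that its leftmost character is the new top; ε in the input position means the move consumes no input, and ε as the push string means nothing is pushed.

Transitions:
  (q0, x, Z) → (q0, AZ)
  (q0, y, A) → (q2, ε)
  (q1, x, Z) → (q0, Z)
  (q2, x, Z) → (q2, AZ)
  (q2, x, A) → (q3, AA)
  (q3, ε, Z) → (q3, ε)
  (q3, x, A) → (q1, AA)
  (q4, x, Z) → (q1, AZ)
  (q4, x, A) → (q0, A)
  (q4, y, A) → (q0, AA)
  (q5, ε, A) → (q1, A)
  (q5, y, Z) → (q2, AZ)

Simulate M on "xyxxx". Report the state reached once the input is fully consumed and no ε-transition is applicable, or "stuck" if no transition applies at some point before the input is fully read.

(q0, xyxxx, Z) ⊢ (q0, yxxx, AZ) ⊢ (q2, xxx, Z) ⊢ (q2, xx, AZ) ⊢ (q3, x, AAZ) ⊢ (q1, ε, AAAZ)
All input consumed; M is in state q1.

q1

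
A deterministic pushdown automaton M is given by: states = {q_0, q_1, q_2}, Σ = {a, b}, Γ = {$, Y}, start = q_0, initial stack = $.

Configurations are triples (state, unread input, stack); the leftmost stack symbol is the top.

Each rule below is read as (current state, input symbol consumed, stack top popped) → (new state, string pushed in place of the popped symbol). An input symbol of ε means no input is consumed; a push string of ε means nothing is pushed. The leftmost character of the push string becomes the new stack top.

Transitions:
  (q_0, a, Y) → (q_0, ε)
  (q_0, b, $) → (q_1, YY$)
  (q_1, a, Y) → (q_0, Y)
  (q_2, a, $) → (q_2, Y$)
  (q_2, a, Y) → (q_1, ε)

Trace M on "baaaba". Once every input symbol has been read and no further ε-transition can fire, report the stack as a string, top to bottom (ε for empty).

(q_0, baaaba, $)
  read b, top $: go to q_1, push YY$ → (q_1, aaaba, YY$)
  read a, top Y: go to q_0, push Y → (q_0, aaba, YY$)
  read a, top Y: go to q_0, push ε → (q_0, aba, Y$)
  read a, top Y: go to q_0, push ε → (q_0, ba, $)
  read b, top $: go to q_1, push YY$ → (q_1, a, YY$)
  read a, top Y: go to q_0, push Y → (q_0, ε, YY$)
All input consumed in state q_0 with stack YY$.

YY$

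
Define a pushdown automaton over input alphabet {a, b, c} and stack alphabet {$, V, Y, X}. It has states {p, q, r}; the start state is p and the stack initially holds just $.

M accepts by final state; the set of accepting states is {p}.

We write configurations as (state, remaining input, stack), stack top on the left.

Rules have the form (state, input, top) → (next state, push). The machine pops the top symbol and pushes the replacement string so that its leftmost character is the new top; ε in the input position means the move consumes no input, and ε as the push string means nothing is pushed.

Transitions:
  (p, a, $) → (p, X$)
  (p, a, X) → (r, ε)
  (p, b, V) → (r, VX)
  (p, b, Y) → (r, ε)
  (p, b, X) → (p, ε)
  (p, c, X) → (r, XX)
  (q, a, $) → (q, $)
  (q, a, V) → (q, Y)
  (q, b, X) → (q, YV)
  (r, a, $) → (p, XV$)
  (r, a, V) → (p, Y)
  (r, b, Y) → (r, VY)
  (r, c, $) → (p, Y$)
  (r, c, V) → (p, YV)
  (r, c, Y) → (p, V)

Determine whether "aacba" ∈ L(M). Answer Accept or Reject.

Accept

One accepting computation: (p, aacba, $) ⊢ (p, acba, X$) ⊢ (r, cba, $) ⊢ (p, ba, Y$) ⊢ (r, a, $) ⊢ (p, ε, XV$)
All input consumed and state p ∈ F.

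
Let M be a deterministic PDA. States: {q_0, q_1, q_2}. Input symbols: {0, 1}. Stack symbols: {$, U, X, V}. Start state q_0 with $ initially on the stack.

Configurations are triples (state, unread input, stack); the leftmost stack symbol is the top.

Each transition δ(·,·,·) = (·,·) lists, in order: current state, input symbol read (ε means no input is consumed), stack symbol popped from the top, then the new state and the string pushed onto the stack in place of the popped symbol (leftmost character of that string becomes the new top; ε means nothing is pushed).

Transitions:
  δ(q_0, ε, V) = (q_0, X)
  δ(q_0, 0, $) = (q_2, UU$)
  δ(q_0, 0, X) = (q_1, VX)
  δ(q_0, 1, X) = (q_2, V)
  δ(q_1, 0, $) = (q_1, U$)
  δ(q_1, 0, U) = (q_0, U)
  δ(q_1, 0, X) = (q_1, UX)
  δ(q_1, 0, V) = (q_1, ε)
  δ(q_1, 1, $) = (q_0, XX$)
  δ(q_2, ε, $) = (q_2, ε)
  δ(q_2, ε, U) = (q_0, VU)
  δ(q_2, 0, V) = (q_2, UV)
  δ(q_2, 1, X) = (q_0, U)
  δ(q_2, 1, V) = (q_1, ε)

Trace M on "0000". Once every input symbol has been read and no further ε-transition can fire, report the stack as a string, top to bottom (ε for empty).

UXUU$

(q_0, 0000, $)
  read 0, top $: go to q_2, push UU$ → (q_2, 000, UU$)
  ε-move, top U: go to q_0, push VU → (q_0, 000, VUU$)
  ε-move, top V: go to q_0, push X → (q_0, 000, XUU$)
  read 0, top X: go to q_1, push VX → (q_1, 00, VXUU$)
  read 0, top V: go to q_1, push ε → (q_1, 0, XUU$)
  read 0, top X: go to q_1, push UX → (q_1, ε, UXUU$)
All input consumed in state q_1 with stack UXUU$.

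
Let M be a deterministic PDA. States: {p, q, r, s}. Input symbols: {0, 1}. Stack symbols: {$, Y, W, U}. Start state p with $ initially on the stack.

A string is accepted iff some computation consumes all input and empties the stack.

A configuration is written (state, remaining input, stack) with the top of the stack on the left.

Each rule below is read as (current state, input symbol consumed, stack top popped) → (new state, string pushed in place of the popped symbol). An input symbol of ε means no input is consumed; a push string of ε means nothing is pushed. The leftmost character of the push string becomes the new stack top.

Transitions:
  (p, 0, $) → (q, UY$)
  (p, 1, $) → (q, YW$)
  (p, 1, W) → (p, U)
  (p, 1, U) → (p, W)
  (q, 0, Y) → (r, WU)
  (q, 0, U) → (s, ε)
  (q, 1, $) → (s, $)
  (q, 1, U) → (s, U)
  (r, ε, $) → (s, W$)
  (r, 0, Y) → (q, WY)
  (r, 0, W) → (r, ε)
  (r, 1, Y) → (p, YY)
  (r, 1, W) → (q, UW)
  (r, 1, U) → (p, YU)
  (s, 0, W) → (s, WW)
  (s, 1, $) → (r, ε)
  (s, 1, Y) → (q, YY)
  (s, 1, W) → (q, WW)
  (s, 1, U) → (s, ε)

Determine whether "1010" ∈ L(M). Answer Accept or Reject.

(p, 1010, $)
  read 1, top $: go to q, push YW$ → (q, 010, YW$)
  read 0, top Y: go to r, push WU → (r, 10, WUW$)
  read 1, top W: go to q, push UW → (q, 0, UWUW$)
  read 0, top U: go to s, push ε → (s, ε, WUW$)
All input consumed; stack is WUW$, not empty, and no further ε-move applies.

Reject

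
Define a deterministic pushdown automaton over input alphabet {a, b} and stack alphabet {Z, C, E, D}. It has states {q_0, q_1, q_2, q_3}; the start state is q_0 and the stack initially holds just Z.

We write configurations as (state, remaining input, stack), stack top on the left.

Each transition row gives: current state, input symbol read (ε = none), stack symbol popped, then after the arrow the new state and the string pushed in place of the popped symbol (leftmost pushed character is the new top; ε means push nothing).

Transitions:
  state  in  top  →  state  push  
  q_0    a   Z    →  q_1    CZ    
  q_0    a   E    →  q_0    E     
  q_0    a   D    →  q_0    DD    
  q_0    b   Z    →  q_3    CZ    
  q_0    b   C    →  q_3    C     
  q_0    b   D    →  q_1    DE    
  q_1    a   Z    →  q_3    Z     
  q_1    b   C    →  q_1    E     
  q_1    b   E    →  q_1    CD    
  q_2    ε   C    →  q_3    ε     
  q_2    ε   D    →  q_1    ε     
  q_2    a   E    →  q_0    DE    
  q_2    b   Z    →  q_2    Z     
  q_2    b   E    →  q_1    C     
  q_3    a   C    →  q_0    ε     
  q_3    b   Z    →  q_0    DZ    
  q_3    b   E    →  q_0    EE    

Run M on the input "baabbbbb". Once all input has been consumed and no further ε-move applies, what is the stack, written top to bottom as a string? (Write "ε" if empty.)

(q_0, baabbbbb, Z)
  read b, top Z: go to q_3, push CZ → (q_3, aabbbbb, CZ)
  read a, top C: go to q_0, push ε → (q_0, abbbbb, Z)
  read a, top Z: go to q_1, push CZ → (q_1, bbbbb, CZ)
  read b, top C: go to q_1, push E → (q_1, bbbb, EZ)
  read b, top E: go to q_1, push CD → (q_1, bbb, CDZ)
  read b, top C: go to q_1, push E → (q_1, bb, EDZ)
  read b, top E: go to q_1, push CD → (q_1, b, CDDZ)
  read b, top C: go to q_1, push E → (q_1, ε, EDDZ)
All input consumed in state q_1 with stack EDDZ.

EDDZ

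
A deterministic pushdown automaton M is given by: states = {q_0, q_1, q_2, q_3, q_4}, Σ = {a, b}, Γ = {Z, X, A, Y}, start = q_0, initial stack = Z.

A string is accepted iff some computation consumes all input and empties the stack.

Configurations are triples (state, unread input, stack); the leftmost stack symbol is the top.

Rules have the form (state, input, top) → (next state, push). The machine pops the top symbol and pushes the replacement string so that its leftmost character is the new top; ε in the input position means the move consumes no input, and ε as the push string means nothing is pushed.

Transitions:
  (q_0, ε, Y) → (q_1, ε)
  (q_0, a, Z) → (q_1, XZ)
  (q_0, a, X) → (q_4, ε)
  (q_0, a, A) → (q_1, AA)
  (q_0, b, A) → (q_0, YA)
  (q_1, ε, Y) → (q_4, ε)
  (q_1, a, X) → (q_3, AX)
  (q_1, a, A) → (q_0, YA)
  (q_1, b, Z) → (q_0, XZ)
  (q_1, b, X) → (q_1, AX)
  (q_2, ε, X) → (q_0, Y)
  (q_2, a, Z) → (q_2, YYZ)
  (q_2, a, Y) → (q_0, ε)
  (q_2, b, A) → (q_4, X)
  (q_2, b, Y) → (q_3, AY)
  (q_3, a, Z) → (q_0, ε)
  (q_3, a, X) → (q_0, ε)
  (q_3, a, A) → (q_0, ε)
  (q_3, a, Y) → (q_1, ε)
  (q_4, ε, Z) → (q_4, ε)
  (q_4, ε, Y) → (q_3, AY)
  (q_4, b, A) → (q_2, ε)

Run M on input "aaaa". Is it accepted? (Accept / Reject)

(q_0, aaaa, Z)
  read a, top Z: go to q_1, push XZ → (q_1, aaa, XZ)
  read a, top X: go to q_3, push AX → (q_3, aa, AXZ)
  read a, top A: go to q_0, push ε → (q_0, a, XZ)
  read a, top X: go to q_4, push ε → (q_4, ε, Z)
  ε-move, top Z: go to q_4, push ε → (q_4, ε, ε)
All input consumed and the stack is empty.

Accept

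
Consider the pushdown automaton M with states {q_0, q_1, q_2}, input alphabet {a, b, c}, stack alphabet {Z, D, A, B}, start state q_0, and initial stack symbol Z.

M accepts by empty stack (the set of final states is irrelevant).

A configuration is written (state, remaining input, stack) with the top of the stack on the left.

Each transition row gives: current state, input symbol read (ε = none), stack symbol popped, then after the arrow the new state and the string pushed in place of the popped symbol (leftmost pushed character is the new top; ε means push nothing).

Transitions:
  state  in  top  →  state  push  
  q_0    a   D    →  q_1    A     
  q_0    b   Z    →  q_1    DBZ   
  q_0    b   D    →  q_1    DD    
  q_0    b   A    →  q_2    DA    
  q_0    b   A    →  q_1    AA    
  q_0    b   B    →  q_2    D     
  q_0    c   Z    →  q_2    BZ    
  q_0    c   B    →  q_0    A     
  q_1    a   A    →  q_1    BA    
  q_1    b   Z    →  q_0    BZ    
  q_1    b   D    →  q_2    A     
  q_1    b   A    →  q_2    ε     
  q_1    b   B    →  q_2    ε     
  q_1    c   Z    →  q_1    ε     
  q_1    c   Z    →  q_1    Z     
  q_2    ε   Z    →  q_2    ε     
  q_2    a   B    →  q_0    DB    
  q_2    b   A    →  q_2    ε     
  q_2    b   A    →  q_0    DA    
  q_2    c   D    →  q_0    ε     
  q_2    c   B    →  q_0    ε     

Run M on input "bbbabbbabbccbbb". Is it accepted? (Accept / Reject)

Accept

One accepting computation: (q_0, bbbabbbabbccbbb, Z) ⊢ (q_1, bbabbbabbccbbb, DBZ) ⊢ (q_2, babbbabbccbbb, ABZ) ⊢ (q_2, abbbabbccbbb, BZ) ⊢ (q_0, bbbabbccbbb, DBZ) ⊢ (q_1, bbabbccbbb, DDBZ) ⊢ (q_2, babbccbbb, ADBZ) ⊢ (q_0, abbccbbb, DADBZ) ⊢ (q_1, bbccbbb, AADBZ) ⊢ (q_2, bccbbb, ADBZ) ⊢ (q_2, ccbbb, DBZ) ⊢ (q_0, cbbb, BZ) ⊢ (q_0, bbb, AZ) ⊢ (q_1, bb, AAZ) ⊢ (q_2, b, AZ) ⊢ (q_2, ε, Z) ⊢ (q_2, ε, ε)
All input consumed and the stack is empty.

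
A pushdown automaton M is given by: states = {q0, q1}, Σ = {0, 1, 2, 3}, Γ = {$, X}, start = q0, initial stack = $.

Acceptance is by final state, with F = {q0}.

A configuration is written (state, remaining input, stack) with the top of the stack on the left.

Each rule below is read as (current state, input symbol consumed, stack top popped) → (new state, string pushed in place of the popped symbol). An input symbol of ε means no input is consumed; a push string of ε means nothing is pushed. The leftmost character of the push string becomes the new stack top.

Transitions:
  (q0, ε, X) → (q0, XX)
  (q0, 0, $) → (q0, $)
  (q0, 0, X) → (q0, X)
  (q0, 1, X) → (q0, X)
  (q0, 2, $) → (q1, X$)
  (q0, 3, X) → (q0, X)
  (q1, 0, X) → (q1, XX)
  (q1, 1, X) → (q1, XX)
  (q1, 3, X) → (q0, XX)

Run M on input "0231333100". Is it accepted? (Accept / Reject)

One accepting computation: (q0, 0231333100, $) ⊢ (q0, 231333100, $) ⊢ (q1, 31333100, X$) ⊢ (q0, 1333100, XX$) ⊢ (q0, 333100, XX$) ⊢ (q0, 33100, XX$) ⊢ (q0, 3100, XX$) ⊢ (q0, 100, XX$) ⊢ (q0, 00, XX$) ⊢ (q0, 0, XX$) ⊢ (q0, ε, XX$)
All input consumed and state q0 ∈ F.

Accept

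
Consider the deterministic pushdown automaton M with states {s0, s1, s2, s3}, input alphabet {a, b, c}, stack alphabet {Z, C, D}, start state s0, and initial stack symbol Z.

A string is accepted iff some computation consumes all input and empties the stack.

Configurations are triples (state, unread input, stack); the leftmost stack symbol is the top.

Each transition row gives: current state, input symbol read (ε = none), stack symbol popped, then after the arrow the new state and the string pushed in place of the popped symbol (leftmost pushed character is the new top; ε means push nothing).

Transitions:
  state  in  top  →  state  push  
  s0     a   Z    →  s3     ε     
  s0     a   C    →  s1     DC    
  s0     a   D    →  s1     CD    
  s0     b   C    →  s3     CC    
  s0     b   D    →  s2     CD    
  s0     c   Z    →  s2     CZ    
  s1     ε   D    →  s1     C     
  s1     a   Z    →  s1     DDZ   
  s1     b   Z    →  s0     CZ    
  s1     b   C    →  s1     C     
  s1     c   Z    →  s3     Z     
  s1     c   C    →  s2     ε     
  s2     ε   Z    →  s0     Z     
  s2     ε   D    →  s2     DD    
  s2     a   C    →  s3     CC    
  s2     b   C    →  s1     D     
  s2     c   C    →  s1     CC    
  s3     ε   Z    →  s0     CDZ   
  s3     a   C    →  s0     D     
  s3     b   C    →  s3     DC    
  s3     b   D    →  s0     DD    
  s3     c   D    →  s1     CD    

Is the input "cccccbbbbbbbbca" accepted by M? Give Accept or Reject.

(s0, cccccbbbbbbbbca, Z)
  read c, top Z: go to s2, push CZ → (s2, ccccbbbbbbbbca, CZ)
  read c, top C: go to s1, push CC → (s1, cccbbbbbbbbca, CCZ)
  read c, top C: go to s2, push ε → (s2, ccbbbbbbbbca, CZ)
  read c, top C: go to s1, push CC → (s1, cbbbbbbbbca, CCZ)
  read c, top C: go to s2, push ε → (s2, bbbbbbbbca, CZ)
  read b, top C: go to s1, push D → (s1, bbbbbbbca, DZ)
  ε-move, top D: go to s1, push C → (s1, bbbbbbbca, CZ)
  read b, top C: go to s1, push C → (s1, bbbbbbca, CZ)
  read b, top C: go to s1, push C → (s1, bbbbbca, CZ)
  read b, top C: go to s1, push C → (s1, bbbbca, CZ)
  read b, top C: go to s1, push C → (s1, bbbca, CZ)
  read b, top C: go to s1, push C → (s1, bbca, CZ)
  read b, top C: go to s1, push C → (s1, bca, CZ)
  read b, top C: go to s1, push C → (s1, ca, CZ)
  read c, top C: go to s2, push ε → (s2, a, Z)
  ε-move, top Z: go to s0, push Z → (s0, a, Z)
  read a, top Z: go to s3, push ε → (s3, ε, ε)
All input consumed and the stack is empty.

Accept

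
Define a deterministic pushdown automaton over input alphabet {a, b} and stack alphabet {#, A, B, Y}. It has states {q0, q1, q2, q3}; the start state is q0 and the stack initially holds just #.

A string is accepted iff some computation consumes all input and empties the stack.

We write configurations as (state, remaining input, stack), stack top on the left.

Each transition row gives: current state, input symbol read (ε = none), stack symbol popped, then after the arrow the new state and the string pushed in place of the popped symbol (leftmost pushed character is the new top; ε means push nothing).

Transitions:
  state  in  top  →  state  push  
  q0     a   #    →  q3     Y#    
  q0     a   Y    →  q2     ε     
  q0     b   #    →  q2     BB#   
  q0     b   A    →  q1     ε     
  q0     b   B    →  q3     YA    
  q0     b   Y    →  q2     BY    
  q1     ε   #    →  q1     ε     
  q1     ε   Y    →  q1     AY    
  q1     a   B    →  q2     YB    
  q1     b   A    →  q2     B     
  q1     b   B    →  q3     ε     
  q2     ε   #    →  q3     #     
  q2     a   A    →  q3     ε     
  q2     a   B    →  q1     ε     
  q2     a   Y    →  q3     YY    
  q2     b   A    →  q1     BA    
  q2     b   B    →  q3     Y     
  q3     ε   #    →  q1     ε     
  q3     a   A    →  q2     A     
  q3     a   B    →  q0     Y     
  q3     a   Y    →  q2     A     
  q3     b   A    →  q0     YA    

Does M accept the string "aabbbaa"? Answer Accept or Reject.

(q0, aabbbaa, #) ⊢ (q3, abbbaa, Y#) ⊢ (q2, bbbaa, A#) ⊢ (q1, bbaa, BA#) ⊢ (q3, baa, A#) ⊢ (q0, aa, YA#) ⊢ (q2, a, A#) ⊢ (q3, ε, #) ⊢ (q1, ε, ε)
All input consumed and the stack is empty.

Accept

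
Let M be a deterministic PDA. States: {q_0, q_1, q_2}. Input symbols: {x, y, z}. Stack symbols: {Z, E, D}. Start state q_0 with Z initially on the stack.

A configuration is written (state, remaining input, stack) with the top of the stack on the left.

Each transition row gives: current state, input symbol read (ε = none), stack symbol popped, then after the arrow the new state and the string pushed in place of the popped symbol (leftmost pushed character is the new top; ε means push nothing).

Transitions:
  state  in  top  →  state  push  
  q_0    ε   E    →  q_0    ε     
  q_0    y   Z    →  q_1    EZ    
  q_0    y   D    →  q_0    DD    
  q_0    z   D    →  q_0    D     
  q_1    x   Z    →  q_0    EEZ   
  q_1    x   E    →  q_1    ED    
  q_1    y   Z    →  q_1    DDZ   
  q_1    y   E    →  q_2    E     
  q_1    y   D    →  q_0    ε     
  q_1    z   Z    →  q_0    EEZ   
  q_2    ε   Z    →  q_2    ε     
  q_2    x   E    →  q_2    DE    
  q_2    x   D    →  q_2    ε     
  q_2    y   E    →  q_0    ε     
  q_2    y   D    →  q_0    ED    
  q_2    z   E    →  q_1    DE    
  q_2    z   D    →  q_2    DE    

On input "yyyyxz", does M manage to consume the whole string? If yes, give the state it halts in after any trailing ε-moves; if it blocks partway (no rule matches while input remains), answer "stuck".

(q_0, yyyyxz, Z)
  read y, top Z: go to q_1, push EZ → (q_1, yyyxz, EZ)
  read y, top E: go to q_2, push E → (q_2, yyxz, EZ)
  read y, top E: go to q_0, push ε → (q_0, yxz, Z)
  read y, top Z: go to q_1, push EZ → (q_1, xz, EZ)
  read x, top E: go to q_1, push ED → (q_1, z, EDZ)
No transition for (q_1, z, top E); M blocks with input z remaining.

stuck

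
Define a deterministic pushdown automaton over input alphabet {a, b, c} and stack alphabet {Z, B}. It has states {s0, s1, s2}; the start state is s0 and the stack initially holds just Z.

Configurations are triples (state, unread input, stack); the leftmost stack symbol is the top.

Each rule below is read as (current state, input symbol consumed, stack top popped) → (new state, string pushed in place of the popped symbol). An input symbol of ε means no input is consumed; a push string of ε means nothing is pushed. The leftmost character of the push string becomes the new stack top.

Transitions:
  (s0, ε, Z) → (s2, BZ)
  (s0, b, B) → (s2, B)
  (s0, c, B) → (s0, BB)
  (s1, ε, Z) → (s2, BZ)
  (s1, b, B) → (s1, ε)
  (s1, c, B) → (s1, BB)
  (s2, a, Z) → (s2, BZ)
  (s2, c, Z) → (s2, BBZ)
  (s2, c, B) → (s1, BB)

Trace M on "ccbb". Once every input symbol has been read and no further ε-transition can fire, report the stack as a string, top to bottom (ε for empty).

(s0, ccbb, Z)
  ε-move, top Z: go to s2, push BZ → (s2, ccbb, BZ)
  read c, top B: go to s1, push BB → (s1, cbb, BBZ)
  read c, top B: go to s1, push BB → (s1, bb, BBBZ)
  read b, top B: go to s1, push ε → (s1, b, BBZ)
  read b, top B: go to s1, push ε → (s1, ε, BZ)
All input consumed in state s1 with stack BZ.

BZ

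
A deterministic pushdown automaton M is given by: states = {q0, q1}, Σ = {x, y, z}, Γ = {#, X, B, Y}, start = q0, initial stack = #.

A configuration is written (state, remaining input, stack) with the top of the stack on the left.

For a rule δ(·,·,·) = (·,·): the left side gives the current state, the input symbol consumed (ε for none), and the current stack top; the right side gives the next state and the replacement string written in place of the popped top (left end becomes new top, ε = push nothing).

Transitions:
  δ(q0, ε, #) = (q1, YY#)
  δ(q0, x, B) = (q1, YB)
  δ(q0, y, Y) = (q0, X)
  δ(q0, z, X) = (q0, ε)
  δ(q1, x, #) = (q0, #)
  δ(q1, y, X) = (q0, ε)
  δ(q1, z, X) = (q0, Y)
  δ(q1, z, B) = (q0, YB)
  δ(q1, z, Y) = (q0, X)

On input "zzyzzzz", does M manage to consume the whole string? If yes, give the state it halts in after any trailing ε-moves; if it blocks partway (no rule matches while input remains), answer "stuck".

(q0, zzyzzzz, #) ⊢ (q1, zzyzzzz, YY#) ⊢ (q0, zyzzzz, XY#) ⊢ (q0, yzzzz, Y#) ⊢ (q0, zzzz, X#) ⊢ (q0, zzz, #) ⊢ (q1, zzz, YY#) ⊢ (q0, zz, XY#) ⊢ (q0, z, Y#)
No transition for (q0, z, top Y); M blocks with input z remaining.

stuck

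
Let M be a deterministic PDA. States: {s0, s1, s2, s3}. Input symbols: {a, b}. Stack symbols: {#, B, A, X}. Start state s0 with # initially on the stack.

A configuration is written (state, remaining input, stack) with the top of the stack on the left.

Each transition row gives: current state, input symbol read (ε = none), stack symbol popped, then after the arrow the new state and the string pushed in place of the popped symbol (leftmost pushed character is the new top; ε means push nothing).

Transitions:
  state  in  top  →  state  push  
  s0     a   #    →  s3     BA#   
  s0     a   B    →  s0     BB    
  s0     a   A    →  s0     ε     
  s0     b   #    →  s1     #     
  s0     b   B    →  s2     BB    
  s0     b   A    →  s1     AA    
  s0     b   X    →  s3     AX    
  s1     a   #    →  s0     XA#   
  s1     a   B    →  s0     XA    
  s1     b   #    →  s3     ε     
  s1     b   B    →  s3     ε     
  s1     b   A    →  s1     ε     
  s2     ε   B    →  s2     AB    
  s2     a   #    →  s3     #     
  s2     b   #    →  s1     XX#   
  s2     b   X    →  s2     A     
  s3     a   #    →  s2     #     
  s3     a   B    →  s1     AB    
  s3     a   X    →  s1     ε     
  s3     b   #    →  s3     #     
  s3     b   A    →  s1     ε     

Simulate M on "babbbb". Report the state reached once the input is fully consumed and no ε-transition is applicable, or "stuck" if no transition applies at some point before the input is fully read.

stuck

(s0, babbbb, #)
  read b, top #: go to s1, push # → (s1, abbbb, #)
  read a, top #: go to s0, push XA# → (s0, bbbb, XA#)
  read b, top X: go to s3, push AX → (s3, bbb, AXA#)
  read b, top A: go to s1, push ε → (s1, bb, XA#)
No transition for (s1, b, top X); M blocks with input bb remaining.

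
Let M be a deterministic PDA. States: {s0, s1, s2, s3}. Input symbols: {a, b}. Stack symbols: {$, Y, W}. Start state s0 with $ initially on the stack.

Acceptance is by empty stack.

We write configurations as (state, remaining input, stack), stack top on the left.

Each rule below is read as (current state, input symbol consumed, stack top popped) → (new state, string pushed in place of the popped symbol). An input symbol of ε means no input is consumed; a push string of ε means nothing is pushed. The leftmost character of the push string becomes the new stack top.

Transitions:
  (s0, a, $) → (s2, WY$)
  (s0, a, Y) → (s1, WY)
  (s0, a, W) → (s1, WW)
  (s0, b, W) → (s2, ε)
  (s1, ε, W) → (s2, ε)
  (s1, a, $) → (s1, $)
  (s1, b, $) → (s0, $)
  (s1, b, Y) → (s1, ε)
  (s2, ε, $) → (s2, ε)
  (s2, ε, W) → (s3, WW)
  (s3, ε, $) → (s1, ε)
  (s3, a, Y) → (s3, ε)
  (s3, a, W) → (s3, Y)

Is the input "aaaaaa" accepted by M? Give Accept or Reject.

Accept

(s0, aaaaaa, $)
  read a, top $: go to s2, push WY$ → (s2, aaaaa, WY$)
  ε-move, top W: go to s3, push WW → (s3, aaaaa, WWY$)
  read a, top W: go to s3, push Y → (s3, aaaa, YWY$)
  read a, top Y: go to s3, push ε → (s3, aaa, WY$)
  read a, top W: go to s3, push Y → (s3, aa, YY$)
  read a, top Y: go to s3, push ε → (s3, a, Y$)
  read a, top Y: go to s3, push ε → (s3, ε, $)
  ε-move, top $: go to s1, push ε → (s1, ε, ε)
All input consumed and the stack is empty.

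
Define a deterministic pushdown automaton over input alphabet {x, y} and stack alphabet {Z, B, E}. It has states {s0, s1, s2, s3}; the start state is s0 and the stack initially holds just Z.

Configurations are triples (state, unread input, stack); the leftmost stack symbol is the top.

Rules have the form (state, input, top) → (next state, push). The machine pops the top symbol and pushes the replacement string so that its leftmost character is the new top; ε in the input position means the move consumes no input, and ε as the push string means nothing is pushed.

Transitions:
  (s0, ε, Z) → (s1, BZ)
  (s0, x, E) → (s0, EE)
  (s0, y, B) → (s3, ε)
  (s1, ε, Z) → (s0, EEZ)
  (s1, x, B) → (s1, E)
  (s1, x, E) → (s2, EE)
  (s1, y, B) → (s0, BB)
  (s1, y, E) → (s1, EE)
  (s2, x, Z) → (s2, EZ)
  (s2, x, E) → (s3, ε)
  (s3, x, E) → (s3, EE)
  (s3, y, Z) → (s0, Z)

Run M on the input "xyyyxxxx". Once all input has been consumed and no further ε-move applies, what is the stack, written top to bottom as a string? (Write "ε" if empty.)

EEEEEEZ

(s0, xyyyxxxx, Z) ⊢ (s1, xyyyxxxx, BZ) ⊢ (s1, yyyxxxx, EZ) ⊢ (s1, yyxxxx, EEZ) ⊢ (s1, yxxxx, EEEZ) ⊢ (s1, xxxx, EEEEZ) ⊢ (s2, xxx, EEEEEZ) ⊢ (s3, xx, EEEEZ) ⊢ (s3, x, EEEEEZ) ⊢ (s3, ε, EEEEEEZ)
All input consumed in state s3 with stack EEEEEEZ.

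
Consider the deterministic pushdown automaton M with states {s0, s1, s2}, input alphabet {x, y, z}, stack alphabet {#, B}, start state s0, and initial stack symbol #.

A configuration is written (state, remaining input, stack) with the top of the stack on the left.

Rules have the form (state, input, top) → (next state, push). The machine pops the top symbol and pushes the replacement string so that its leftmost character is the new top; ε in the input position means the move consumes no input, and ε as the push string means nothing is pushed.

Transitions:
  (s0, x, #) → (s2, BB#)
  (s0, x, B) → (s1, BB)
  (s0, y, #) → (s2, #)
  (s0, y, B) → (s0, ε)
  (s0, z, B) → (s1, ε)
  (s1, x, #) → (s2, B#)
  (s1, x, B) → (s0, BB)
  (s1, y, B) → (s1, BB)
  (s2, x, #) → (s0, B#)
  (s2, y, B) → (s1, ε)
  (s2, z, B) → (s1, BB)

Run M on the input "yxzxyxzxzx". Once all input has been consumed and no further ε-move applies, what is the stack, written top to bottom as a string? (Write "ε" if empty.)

(s0, yxzxyxzxzx, #)
  read y, top #: go to s2, push # → (s2, xzxyxzxzx, #)
  read x, top #: go to s0, push B# → (s0, zxyxzxzx, B#)
  read z, top B: go to s1, push ε → (s1, xyxzxzx, #)
  read x, top #: go to s2, push B# → (s2, yxzxzx, B#)
  read y, top B: go to s1, push ε → (s1, xzxzx, #)
  read x, top #: go to s2, push B# → (s2, zxzx, B#)
  read z, top B: go to s1, push BB → (s1, xzx, BB#)
  read x, top B: go to s0, push BB → (s0, zx, BBB#)
  read z, top B: go to s1, push ε → (s1, x, BB#)
  read x, top B: go to s0, push BB → (s0, ε, BBB#)
All input consumed in state s0 with stack BBB#.

BBB#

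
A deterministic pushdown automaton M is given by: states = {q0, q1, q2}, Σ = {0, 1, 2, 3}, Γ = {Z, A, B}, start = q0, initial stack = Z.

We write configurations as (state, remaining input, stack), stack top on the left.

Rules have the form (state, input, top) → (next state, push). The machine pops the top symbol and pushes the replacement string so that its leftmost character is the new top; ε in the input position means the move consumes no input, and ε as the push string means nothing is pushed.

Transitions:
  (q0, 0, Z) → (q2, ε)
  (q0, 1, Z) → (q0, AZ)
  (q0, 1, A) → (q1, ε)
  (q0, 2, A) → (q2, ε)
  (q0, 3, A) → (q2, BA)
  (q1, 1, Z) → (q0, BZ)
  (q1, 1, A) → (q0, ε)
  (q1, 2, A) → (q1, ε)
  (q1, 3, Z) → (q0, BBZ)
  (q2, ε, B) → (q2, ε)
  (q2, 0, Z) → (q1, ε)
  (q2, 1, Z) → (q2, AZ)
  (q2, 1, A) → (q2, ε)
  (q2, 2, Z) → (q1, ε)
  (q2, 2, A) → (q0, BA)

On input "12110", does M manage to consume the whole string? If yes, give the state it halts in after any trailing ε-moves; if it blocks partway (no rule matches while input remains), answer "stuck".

(q0, 12110, Z)
  read 1, top Z: go to q0, push AZ → (q0, 2110, AZ)
  read 2, top A: go to q2, push ε → (q2, 110, Z)
  read 1, top Z: go to q2, push AZ → (q2, 10, AZ)
  read 1, top A: go to q2, push ε → (q2, 0, Z)
  read 0, top Z: go to q1, push ε → (q1, ε, ε)
All input consumed; M is in state q1.

q1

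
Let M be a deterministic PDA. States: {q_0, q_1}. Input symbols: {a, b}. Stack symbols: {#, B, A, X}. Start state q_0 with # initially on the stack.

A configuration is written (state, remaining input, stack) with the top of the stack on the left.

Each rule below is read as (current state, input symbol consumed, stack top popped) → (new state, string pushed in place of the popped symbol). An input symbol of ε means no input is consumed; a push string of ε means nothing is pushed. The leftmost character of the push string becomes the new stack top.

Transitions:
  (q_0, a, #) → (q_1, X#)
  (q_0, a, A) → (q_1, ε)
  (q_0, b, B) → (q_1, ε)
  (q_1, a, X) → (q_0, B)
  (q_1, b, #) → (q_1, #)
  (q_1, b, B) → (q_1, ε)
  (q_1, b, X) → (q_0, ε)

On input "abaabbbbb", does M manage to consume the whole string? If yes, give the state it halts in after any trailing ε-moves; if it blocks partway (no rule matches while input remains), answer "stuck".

(q_0, abaabbbbb, #)
  read a, top #: go to q_1, push X# → (q_1, baabbbbb, X#)
  read b, top X: go to q_0, push ε → (q_0, aabbbbb, #)
  read a, top #: go to q_1, push X# → (q_1, abbbbb, X#)
  read a, top X: go to q_0, push B → (q_0, bbbbb, B#)
  read b, top B: go to q_1, push ε → (q_1, bbbb, #)
  read b, top #: go to q_1, push # → (q_1, bbb, #)
  read b, top #: go to q_1, push # → (q_1, bb, #)
  read b, top #: go to q_1, push # → (q_1, b, #)
  read b, top #: go to q_1, push # → (q_1, ε, #)
All input consumed; M is in state q_1.

q_1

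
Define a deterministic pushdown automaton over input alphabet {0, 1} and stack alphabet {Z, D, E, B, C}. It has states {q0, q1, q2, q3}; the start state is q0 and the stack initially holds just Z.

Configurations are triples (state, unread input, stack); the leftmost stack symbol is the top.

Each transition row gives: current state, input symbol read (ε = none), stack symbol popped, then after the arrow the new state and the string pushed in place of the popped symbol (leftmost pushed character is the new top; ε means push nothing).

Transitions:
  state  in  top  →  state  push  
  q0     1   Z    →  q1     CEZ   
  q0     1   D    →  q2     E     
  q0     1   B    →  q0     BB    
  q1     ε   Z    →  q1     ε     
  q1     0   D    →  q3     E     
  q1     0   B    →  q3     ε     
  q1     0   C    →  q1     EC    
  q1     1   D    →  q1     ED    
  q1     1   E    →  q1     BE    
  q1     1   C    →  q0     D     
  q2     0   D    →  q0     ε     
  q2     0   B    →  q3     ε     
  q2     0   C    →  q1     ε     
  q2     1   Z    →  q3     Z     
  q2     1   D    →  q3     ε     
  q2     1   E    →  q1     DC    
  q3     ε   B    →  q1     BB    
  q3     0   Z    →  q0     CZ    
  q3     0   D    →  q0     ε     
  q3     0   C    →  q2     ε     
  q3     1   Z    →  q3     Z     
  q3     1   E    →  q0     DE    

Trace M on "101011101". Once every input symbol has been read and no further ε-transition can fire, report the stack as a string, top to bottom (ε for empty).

(q0, 101011101, Z)
  read 1, top Z: go to q1, push CEZ → (q1, 01011101, CEZ)
  read 0, top C: go to q1, push EC → (q1, 1011101, ECEZ)
  read 1, top E: go to q1, push BE → (q1, 011101, BECEZ)
  read 0, top B: go to q3, push ε → (q3, 11101, ECEZ)
  read 1, top E: go to q0, push DE → (q0, 1101, DECEZ)
  read 1, top D: go to q2, push E → (q2, 101, EECEZ)
  read 1, top E: go to q1, push DC → (q1, 01, DCECEZ)
  read 0, top D: go to q3, push E → (q3, 1, ECECEZ)
  read 1, top E: go to q0, push DE → (q0, ε, DECECEZ)
All input consumed in state q0 with stack DECECEZ.

DECECEZ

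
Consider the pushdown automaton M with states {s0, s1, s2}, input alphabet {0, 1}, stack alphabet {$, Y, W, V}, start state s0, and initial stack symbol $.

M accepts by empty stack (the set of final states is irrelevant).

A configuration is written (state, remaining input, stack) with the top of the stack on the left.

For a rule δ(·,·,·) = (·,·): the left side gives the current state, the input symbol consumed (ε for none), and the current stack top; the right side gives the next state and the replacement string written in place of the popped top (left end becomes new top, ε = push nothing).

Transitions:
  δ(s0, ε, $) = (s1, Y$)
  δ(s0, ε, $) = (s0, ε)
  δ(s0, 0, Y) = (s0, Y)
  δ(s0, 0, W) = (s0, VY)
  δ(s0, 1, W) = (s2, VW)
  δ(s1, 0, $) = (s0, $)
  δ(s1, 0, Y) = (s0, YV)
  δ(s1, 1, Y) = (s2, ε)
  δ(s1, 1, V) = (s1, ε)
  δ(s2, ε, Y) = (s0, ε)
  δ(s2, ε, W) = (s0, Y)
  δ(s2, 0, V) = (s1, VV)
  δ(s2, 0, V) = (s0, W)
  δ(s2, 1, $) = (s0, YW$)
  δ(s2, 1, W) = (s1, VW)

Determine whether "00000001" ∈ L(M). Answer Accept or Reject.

Reject

No computation consumes all input and empties the stack.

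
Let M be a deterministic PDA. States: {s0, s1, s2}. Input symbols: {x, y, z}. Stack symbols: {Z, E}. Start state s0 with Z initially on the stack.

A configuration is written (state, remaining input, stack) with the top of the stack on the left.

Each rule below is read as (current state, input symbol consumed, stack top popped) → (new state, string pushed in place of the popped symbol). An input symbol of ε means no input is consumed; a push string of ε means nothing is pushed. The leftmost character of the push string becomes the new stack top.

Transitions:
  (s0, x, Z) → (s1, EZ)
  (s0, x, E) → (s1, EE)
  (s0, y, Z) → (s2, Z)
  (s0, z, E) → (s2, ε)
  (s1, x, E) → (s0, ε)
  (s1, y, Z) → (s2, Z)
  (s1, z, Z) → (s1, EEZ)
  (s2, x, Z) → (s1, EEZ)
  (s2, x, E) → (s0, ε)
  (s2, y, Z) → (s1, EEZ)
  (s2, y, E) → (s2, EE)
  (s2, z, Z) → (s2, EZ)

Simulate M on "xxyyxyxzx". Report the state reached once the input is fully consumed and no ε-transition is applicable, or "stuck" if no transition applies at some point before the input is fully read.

stuck

(s0, xxyyxyxzx, Z)
  read x, top Z: go to s1, push EZ → (s1, xyyxyxzx, EZ)
  read x, top E: go to s0, push ε → (s0, yyxyxzx, Z)
  read y, top Z: go to s2, push Z → (s2, yxyxzx, Z)
  read y, top Z: go to s1, push EEZ → (s1, xyxzx, EEZ)
  read x, top E: go to s0, push ε → (s0, yxzx, EZ)
No transition for (s0, y, top E); M blocks with input yxzx remaining.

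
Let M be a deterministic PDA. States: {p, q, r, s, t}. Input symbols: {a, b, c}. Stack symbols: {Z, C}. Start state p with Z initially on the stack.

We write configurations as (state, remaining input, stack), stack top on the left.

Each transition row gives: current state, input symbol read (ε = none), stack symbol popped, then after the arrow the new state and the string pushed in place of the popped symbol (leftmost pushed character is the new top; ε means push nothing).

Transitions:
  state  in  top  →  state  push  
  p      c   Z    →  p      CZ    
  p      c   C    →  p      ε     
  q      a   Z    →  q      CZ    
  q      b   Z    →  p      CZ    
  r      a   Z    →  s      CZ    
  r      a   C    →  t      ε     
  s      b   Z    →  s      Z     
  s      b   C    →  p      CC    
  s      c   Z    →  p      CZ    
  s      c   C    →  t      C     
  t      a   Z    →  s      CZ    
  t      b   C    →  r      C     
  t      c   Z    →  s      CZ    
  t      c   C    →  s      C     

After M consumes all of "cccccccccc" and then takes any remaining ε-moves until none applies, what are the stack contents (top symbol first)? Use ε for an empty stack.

Z

(p, cccccccccc, Z) ⊢ (p, ccccccccc, CZ) ⊢ (p, cccccccc, Z) ⊢ (p, ccccccc, CZ) ⊢ (p, cccccc, Z) ⊢ (p, ccccc, CZ) ⊢ (p, cccc, Z) ⊢ (p, ccc, CZ) ⊢ (p, cc, Z) ⊢ (p, c, CZ) ⊢ (p, ε, Z)
All input consumed in state p with stack Z.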